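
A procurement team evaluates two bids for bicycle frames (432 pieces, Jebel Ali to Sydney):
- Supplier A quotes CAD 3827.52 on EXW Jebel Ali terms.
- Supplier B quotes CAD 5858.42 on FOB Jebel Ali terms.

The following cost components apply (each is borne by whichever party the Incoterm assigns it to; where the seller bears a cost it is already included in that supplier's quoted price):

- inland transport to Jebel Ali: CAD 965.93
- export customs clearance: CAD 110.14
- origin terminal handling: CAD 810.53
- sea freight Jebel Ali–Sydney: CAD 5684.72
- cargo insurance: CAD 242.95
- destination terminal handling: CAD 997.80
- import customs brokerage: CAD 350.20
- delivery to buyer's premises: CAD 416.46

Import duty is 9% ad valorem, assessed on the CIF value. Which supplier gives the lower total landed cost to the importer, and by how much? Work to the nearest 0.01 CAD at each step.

Supplier A is cheaper by CAD 157.29

Supplier A (EXW):
CIF value = EXW price + inland to port + export clearance + origin terminal + freight + insurance = 3827.52 + 965.93 + 110.14 + 810.53 + 5684.72 + 242.95 = 11641.79
Import duty = 11641.79 × 9% = 1047.76
Buyer bears (A): 965.93 + 110.14 + 810.53 + 5684.72 + 242.95 + 997.80 + 350.20 + 416.46 = 9578.73
Landed cost (A) = invoice 3827.52 + 9578.73 + duty 1047.76 = 14454.01
Supplier B (FOB):
CIF value = FOB price + freight + insurance = 5858.42 + 5684.72 + 242.95 = 11786.09
Import duty = 11786.09 × 9% = 1060.75
Buyer bears (B): 5684.72 + 242.95 + 997.80 + 350.20 + 416.46 = 7692.13
Landed cost (B) = invoice 5858.42 + 7692.13 + duty 1060.75 = 14611.30
Difference = |14454.01 − 14611.30| = 157.29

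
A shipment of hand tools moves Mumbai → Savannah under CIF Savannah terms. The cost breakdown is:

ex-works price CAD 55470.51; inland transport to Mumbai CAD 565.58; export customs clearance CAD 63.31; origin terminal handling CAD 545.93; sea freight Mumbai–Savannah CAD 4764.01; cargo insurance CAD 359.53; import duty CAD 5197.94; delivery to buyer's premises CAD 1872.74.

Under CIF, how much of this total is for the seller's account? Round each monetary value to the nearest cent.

CIF: the seller pays costs through ocean freight and marine insurance to the destination port.
Seller's account: goods 55470.51 + inland to port 565.58 + export clearance 63.31 + origin terminal 545.93 + freight 4764.01 + insurance 359.53 = 61768.87
Buyer's account: duty 5197.94 + delivery 1872.74 = 7070.68

Seller's account: CAD 61768.87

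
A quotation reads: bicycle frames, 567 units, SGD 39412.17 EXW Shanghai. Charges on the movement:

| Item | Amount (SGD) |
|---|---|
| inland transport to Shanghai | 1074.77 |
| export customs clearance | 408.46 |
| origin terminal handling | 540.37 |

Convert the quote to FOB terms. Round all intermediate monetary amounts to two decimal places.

From EXW to FOB, the seller additionally bears: inland to port, export clearance, origin terminal.
FOB price = 39412.17 + 1074.77 + 408.46 + 540.37 = 41435.77

FOB price: SGD 41435.77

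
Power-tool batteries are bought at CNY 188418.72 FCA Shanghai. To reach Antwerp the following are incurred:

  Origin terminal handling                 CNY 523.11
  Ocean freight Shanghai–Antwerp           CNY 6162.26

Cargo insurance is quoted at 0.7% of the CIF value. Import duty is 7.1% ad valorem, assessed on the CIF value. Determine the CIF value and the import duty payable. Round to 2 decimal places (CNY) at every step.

CIF value: CNY 196479.45; import duty: CNY 13950.04

Let C be the CIF value. C = FCA price + pre-shipment costs + freight + 0.7% × C
C − 0.7% × C = 188418.72 + 523.11 + 6162.26
0.993 × C = 195104.09
C = 195104.09 / 0.993 = 196479.45
Insurance premium = 0.7% × 196479.45 = 1375.36
Import duty = 196479.45 × 7.1% = 13950.04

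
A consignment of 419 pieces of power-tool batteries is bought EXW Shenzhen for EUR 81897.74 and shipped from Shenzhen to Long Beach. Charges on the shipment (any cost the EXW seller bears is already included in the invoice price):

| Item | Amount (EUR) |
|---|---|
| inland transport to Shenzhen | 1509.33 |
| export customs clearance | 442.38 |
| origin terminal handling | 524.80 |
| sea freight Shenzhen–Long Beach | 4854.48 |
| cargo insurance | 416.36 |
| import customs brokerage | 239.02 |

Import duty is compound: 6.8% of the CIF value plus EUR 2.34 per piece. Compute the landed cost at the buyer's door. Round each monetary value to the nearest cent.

Total landed cost: EUR 96960.44

EXW: the seller makes goods available at their premises; the buyer bears all onward costs.
CIF value = EXW price + inland to port + export clearance + origin terminal + freight + insurance = 81897.74 + 1509.33 + 442.38 + 524.80 + 4854.48 + 416.36 = 89645.09
Ad valorem component: 89645.09 × 6.8% = 6095.87
Specific component: 419 × 2.34 = 980.46
Import duty = 6095.87 + 980.46 = 7076.33
Buyer bears: inland to port 1509.33 + export clearance 442.38 + origin terminal 524.80 + freight 4854.48 + insurance 416.36 + brokerage 239.02 + duty 7076.33 = 15062.70
Landed cost = invoice 81897.74 + 15062.70 = 96960.44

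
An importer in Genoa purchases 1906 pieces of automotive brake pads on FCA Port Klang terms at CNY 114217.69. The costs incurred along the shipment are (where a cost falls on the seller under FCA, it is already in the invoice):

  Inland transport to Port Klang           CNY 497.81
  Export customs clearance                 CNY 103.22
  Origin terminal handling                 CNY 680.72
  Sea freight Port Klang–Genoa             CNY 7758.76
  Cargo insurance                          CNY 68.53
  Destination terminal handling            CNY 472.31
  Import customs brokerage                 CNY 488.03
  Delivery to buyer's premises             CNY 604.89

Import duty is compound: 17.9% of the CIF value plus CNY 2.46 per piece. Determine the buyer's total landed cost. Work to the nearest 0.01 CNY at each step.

Total landed cost: CNY 150947.59

FCA: the seller delivers export-cleared goods to the carrier; the buyer bears costs from that point.
Already in the invoice (seller's account under FCA): inland to port, export clearance — exclude.
CIF value = FCA price + origin terminal + freight + insurance = 114217.69 + 680.72 + 7758.76 + 68.53 = 122725.70
Ad valorem component: 122725.70 × 17.9% = 21967.90
Specific component: 1906 × 2.46 = 4688.76
Import duty = 21967.90 + 4688.76 = 26656.66
Buyer bears: origin terminal 680.72 + freight 7758.76 + insurance 68.53 + destination terminal 472.31 + brokerage 488.03 + delivery 604.89 + duty 26656.66 = 36729.90
Landed cost = invoice 114217.69 + 36729.90 = 150947.59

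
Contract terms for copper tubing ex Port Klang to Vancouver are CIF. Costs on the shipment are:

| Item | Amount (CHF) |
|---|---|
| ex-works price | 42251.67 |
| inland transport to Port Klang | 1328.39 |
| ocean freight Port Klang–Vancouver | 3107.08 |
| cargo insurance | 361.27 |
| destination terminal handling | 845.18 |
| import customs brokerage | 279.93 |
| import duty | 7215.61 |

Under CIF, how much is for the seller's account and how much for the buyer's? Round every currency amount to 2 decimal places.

Seller: CHF 47048.41; buyer: CHF 8340.72

CIF: the seller pays costs through ocean freight and marine insurance to the destination port.
Seller's account: goods 42251.67 + inland to port 1328.39 + freight 3107.08 + insurance 361.27 = 47048.41
Buyer's account: destination terminal 845.18 + brokerage 279.93 + duty 7215.61 = 8340.72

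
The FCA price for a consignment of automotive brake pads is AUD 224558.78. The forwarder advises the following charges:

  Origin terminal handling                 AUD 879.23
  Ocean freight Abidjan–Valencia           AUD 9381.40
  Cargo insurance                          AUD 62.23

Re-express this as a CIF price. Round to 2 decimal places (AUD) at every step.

From FCA to CIF, the seller additionally bears: origin terminal, freight, insurance.
CIF price = 224558.78 + 879.23 + 9381.40 + 62.23 = 234881.64

CIF price: AUD 234881.64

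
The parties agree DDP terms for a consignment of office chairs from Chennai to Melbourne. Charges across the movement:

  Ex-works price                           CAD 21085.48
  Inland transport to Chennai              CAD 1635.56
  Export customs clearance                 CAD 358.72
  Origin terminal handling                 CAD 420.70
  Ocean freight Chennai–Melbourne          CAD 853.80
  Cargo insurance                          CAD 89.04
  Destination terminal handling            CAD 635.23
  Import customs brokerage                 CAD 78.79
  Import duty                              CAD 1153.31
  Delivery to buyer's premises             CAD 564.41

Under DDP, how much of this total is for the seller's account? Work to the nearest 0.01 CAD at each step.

Seller's account: CAD 26875.04

DDP: the seller bears all costs including import duty.
Seller's account: goods 21085.48 + inland to port 1635.56 + export clearance 358.72 + origin terminal 420.70 + freight 853.80 + insurance 89.04 + destination terminal 635.23 + brokerage 78.79 + duty 1153.31 + delivery 564.41 = 26875.04
Buyer's account: 0.00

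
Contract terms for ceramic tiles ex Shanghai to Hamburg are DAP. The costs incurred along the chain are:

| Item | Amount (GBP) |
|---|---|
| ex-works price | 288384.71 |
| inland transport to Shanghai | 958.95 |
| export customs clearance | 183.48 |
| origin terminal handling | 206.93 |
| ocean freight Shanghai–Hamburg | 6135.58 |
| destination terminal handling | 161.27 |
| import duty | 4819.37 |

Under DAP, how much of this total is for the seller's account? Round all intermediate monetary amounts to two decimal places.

DAP: the seller bears all costs to the named destination except import duty and clearance.
Seller's account: goods 288384.71 + inland to port 958.95 + export clearance 183.48 + origin terminal 206.93 + freight 6135.58 + destination terminal 161.27 = 296030.92
Buyer's account: duty 4819.37 = 4819.37

Seller's account: GBP 296030.92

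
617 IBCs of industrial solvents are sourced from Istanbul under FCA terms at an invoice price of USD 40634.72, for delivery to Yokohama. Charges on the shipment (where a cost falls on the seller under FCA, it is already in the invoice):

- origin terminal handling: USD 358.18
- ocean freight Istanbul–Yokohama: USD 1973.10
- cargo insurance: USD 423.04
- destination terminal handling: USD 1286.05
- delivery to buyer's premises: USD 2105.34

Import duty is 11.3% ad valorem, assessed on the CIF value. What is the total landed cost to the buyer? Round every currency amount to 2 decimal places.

Total landed cost: USD 51683.39

FCA: the seller delivers export-cleared goods to the carrier; the buyer bears costs from that point.
CIF value = FCA price + origin terminal + freight + insurance = 40634.72 + 358.18 + 1973.10 + 423.04 = 43389.04
Import duty = 43389.04 × 11.3% = 4902.96
Buyer bears: origin terminal 358.18 + freight 1973.10 + insurance 423.04 + destination terminal 1286.05 + delivery 2105.34 + duty 4902.96 = 11048.67
Landed cost = invoice 40634.72 + 11048.67 = 51683.39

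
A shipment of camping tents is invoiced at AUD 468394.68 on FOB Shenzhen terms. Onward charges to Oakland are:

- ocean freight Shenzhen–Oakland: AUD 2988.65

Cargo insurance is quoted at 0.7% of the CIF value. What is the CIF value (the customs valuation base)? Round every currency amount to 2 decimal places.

CIF value: AUD 474706.27

Let C be the CIF value. C = FOB price + freight + 0.7% × C
C − 0.7% × C = 468394.68 + 2988.65
0.993 × C = 471383.33
C = 471383.33 / 0.993 = 474706.27
Insurance premium = 0.7% × 474706.27 = 3322.94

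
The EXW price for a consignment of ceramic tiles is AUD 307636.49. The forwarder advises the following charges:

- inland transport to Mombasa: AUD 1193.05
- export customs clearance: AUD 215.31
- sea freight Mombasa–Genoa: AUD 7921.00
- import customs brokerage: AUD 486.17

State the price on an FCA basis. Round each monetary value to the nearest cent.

Not relevant to the conversion: brokerage, freight — on the buyer under both terms; not part of either seller's price.
From EXW to FCA, the seller additionally bears: inland to port, export clearance.
FCA price = 307636.49 + 1193.05 + 215.31 = 309044.85

FCA price: AUD 309044.85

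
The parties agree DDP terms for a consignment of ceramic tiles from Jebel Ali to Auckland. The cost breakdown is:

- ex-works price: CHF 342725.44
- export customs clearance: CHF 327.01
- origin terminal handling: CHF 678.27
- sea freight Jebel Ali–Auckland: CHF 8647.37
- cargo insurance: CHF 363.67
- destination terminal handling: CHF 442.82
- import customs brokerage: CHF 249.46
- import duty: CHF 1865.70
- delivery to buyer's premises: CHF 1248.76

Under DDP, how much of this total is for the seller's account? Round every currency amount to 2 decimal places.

Seller's account: CHF 356548.50

DDP: the seller bears all costs including import duty.
Seller's account: goods 342725.44 + export clearance 327.01 + origin terminal 678.27 + freight 8647.37 + insurance 363.67 + destination terminal 442.82 + brokerage 249.46 + duty 1865.70 + delivery 1248.76 = 356548.50
Buyer's account: 0.00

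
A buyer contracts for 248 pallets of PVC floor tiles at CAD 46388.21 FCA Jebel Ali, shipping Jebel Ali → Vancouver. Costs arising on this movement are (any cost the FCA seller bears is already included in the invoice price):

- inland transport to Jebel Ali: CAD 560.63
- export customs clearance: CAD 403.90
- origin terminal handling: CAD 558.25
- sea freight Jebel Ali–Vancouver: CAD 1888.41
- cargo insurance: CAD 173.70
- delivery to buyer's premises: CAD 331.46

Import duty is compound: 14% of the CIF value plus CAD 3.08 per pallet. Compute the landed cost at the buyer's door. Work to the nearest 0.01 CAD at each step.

FCA: the seller delivers export-cleared goods to the carrier; the buyer bears costs from that point.
Already in the invoice (seller's account under FCA): inland to port, export clearance — exclude.
CIF value = FCA price + origin terminal + freight + insurance = 46388.21 + 558.25 + 1888.41 + 173.70 = 49008.57
Ad valorem component: 49008.57 × 14% = 6861.20
Specific component: 248 × 3.08 = 763.84
Import duty = 6861.20 + 763.84 = 7625.04
Buyer bears: origin terminal 558.25 + freight 1888.41 + insurance 173.70 + delivery 331.46 + duty 7625.04 = 10576.86
Landed cost = invoice 46388.21 + 10576.86 = 56965.07

Total landed cost: CAD 56965.07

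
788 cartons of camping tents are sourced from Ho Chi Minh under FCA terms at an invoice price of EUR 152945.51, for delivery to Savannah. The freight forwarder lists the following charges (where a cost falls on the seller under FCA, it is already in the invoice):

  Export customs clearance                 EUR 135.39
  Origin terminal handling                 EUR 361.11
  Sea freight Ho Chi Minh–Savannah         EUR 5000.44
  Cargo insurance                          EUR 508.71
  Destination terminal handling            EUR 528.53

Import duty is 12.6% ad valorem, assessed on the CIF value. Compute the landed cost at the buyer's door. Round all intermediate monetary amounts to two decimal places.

Total landed cost: EUR 179355.09

FCA: the seller delivers export-cleared goods to the carrier; the buyer bears costs from that point.
Already in the invoice (seller's account under FCA): export clearance — exclude.
CIF value = FCA price + origin terminal + freight + insurance = 152945.51 + 361.11 + 5000.44 + 508.71 = 158815.77
Import duty = 158815.77 × 12.6% = 20010.79
Buyer bears: origin terminal 361.11 + freight 5000.44 + insurance 508.71 + destination terminal 528.53 + duty 20010.79 = 26409.58
Landed cost = invoice 152945.51 + 26409.58 = 179355.09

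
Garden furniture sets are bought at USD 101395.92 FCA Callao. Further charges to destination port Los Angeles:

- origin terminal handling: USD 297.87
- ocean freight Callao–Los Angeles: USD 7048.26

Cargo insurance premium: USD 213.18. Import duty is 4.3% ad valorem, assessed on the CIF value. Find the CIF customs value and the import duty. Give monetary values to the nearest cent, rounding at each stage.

CIF value: USD 108955.23; import duty: USD 4685.07

CIF = FCA price + pre-shipment costs + freight + insurance
CIF = 101395.92 + 297.87 + 7048.26 + 213.18 = 108955.23
Import duty = 108955.23 × 4.3% = 4685.07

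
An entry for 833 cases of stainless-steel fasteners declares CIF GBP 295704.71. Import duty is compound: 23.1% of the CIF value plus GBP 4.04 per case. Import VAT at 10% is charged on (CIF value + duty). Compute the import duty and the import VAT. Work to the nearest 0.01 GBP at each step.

Import duty: GBP 71673.11; import VAT: GBP 36737.78

Ad valorem component: 295704.71 × 23.1% = 68307.79
Specific component: 833 × 4.04 = 3365.32
Import duty = 68307.79 + 3365.32 = 71673.11
VAT base = CIF + duty = 295704.71 + 71673.11 = 367377.82
Import VAT = 367377.82 × 10% = 36737.78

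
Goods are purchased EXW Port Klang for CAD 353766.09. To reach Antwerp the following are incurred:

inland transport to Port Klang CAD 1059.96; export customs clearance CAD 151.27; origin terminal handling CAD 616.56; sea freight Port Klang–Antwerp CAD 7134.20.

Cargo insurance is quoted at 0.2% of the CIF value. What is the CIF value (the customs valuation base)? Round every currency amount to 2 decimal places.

CIF value: CAD 363454.99

Let C be the CIF value. C = EXW price + pre-shipment costs + freight + 0.2% × C
C − 0.2% × C = 353766.09 + 1059.96 + 151.27 + 616.56 + 7134.20
0.998 × C = 362728.08
C = 362728.08 / 0.998 = 363454.99
Insurance premium = 0.2% × 363454.99 = 726.91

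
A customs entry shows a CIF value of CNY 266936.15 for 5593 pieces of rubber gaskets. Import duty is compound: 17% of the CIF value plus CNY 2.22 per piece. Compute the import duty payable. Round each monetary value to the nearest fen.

Import duty: CNY 57795.61

Ad valorem component: 266936.15 × 17% = 45379.15
Specific component: 5593 × 2.22 = 12416.46
Import duty = 45379.15 + 12416.46 = 57795.61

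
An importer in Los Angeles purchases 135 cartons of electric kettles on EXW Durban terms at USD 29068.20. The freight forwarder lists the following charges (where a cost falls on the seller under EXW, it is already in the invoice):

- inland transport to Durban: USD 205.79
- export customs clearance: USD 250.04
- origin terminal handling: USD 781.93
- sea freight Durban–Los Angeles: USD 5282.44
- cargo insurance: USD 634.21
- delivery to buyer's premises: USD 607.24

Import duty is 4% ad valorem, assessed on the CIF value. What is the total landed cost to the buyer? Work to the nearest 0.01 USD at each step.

EXW: the seller makes goods available at their premises; the buyer bears all onward costs.
CIF value = EXW price + inland to port + export clearance + origin terminal + freight + insurance = 29068.20 + 205.79 + 250.04 + 781.93 + 5282.44 + 634.21 = 36222.61
Import duty = 36222.61 × 4% = 1448.90
Buyer bears: inland to port 205.79 + export clearance 250.04 + origin terminal 781.93 + freight 5282.44 + insurance 634.21 + delivery 607.24 + duty 1448.90 = 9210.55
Landed cost = invoice 29068.20 + 9210.55 = 38278.75

Total landed cost: USD 38278.75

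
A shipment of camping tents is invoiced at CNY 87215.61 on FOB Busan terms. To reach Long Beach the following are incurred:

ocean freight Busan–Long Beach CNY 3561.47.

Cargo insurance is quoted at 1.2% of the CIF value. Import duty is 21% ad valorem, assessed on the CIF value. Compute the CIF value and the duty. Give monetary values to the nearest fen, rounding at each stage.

CIF value: CNY 91879.64; import duty: CNY 19294.72

Let C be the CIF value. C = FOB price + freight + 1.2% × C
C − 1.2% × C = 87215.61 + 3561.47
0.988 × C = 90777.08
C = 90777.08 / 0.988 = 91879.64
Insurance premium = 1.2% × 91879.64 = 1102.56
Import duty = 91879.64 × 21% = 19294.72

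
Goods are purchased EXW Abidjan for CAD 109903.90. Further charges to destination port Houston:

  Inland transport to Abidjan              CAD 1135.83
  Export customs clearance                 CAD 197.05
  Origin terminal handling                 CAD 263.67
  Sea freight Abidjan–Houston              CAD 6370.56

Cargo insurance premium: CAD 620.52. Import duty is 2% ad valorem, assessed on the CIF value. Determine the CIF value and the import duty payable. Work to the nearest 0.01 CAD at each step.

CIF value: CAD 118491.53; import duty: CAD 2369.83

CIF = EXW price + pre-shipment costs + freight + insurance
CIF = 109903.90 + 1135.83 + 197.05 + 263.67 + 6370.56 + 620.52 = 118491.53
Import duty = 118491.53 × 2% = 2369.83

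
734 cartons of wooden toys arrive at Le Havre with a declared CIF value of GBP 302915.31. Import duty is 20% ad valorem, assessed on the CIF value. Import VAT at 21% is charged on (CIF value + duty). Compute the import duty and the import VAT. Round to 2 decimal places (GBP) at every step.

Import duty = 302915.31 × 20% = 60583.06
VAT base = CIF + duty = 302915.31 + 60583.06 = 363498.37
Import VAT = 363498.37 × 21% = 76334.66

Import duty: GBP 60583.06; import VAT: GBP 76334.66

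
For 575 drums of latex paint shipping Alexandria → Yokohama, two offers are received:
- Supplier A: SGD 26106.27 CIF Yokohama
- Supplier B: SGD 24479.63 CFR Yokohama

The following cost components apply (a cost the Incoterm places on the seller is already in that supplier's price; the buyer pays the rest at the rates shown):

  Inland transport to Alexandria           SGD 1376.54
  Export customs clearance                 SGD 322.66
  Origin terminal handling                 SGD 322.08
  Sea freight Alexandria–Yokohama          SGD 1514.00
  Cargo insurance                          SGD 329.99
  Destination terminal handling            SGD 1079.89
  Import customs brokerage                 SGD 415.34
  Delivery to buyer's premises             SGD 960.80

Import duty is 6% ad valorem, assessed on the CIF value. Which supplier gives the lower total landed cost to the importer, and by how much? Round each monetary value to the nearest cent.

Supplier A (CIF):
The CIF price already equals the CIF value: 26106.27
Import duty = 26106.27 × 6% = 1566.38
Buyer bears (A): 1079.89 + 415.34 + 960.80 = 2456.03
Landed cost (A) = invoice 26106.27 + 2456.03 + duty 1566.38 = 30128.68
Supplier B (CFR):
CIF value = CFR price + insurance = 24479.63 + 329.99 = 24809.62
Import duty = 24809.62 × 6% = 1488.58
Buyer bears (B): 329.99 + 1079.89 + 415.34 + 960.80 = 2786.02
Landed cost (B) = invoice 24479.63 + 2786.02 + duty 1488.58 = 28754.23
Difference = |30128.68 − 28754.23| = 1374.45

Supplier B is cheaper by SGD 1374.45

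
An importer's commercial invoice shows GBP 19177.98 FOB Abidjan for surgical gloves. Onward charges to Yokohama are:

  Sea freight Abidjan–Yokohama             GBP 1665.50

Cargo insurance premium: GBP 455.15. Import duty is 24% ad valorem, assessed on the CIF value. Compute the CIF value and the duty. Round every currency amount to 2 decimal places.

CIF = FOB price + freight + insurance
CIF = 19177.98 + 1665.50 + 455.15 = 21298.63
Import duty = 21298.63 × 24% = 5111.67

CIF value: GBP 21298.63; import duty: GBP 5111.67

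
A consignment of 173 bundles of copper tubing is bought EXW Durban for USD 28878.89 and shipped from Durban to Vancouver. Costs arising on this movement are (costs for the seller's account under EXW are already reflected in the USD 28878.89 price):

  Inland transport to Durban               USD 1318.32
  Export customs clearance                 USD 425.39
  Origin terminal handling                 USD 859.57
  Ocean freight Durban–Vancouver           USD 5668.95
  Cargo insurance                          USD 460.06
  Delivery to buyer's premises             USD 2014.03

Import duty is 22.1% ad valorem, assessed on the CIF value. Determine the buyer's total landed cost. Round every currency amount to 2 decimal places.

Total landed cost: USD 47937.28

EXW: the seller makes goods available at their premises; the buyer bears all onward costs.
CIF value = EXW price + inland to port + export clearance + origin terminal + freight + insurance = 28878.89 + 1318.32 + 425.39 + 859.57 + 5668.95 + 460.06 = 37611.18
Import duty = 37611.18 × 22.1% = 8312.07
Buyer bears: inland to port 1318.32 + export clearance 425.39 + origin terminal 859.57 + freight 5668.95 + insurance 460.06 + delivery 2014.03 + duty 8312.07 = 19058.39
Landed cost = invoice 28878.89 + 19058.39 = 47937.28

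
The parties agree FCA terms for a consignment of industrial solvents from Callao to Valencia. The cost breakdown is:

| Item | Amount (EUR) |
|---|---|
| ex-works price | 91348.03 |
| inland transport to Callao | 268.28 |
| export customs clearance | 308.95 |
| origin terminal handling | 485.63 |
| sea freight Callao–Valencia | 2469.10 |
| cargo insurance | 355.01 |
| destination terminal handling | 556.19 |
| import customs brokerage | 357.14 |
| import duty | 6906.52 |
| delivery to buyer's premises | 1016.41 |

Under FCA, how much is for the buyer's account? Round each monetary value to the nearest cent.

Buyer's account: EUR 12146.00

FCA: the seller delivers export-cleared goods to the carrier; the buyer bears costs from that point.
Seller's account: goods 91348.03 + inland to port 268.28 + export clearance 308.95 = 91925.26
Buyer's account: origin terminal 485.63 + freight 2469.10 + insurance 355.01 + destination terminal 556.19 + brokerage 357.14 + duty 6906.52 + delivery 1016.41 = 12146.00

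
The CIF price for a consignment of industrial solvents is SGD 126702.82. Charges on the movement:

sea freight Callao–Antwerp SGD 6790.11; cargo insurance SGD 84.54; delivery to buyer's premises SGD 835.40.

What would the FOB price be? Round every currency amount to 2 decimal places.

Not relevant to the conversion: delivery — on the buyer under both terms; not part of either seller's price.
From CIF to FOB, the seller no longer bears: freight, insurance.
FOB price = 126702.82 − 6790.11 − 84.54 = 119828.17

FOB price: SGD 119828.17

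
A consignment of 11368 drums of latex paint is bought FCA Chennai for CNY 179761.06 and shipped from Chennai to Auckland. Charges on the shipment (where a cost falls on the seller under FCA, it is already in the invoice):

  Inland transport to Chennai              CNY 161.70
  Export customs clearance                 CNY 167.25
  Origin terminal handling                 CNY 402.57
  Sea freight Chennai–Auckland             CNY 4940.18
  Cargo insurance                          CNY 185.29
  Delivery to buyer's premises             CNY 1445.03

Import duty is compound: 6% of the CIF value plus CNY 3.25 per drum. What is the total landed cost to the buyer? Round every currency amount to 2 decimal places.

FCA: the seller delivers export-cleared goods to the carrier; the buyer bears costs from that point.
Already in the invoice (seller's account under FCA): inland to port, export clearance — exclude.
CIF value = FCA price + origin terminal + freight + insurance = 179761.06 + 402.57 + 4940.18 + 185.29 = 185289.10
Ad valorem component: 185289.10 × 6% = 11117.35
Specific component: 11368 × 3.25 = 36946.00
Import duty = 11117.35 + 36946.00 = 48063.35
Buyer bears: origin terminal 402.57 + freight 4940.18 + insurance 185.29 + delivery 1445.03 + duty 48063.35 = 55036.42
Landed cost = invoice 179761.06 + 55036.42 = 234797.48

Total landed cost: CNY 234797.48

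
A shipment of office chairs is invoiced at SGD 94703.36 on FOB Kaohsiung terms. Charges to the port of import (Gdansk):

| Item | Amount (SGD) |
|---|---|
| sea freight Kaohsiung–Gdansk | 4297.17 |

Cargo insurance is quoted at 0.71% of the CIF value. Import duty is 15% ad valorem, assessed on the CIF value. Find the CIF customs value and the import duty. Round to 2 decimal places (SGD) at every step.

CIF value: SGD 99708.46; import duty: SGD 14956.27

Let C be the CIF value. C = FOB price + freight + 0.71% × C
C − 0.71% × C = 94703.36 + 4297.17
0.9929 × C = 99000.53
C = 99000.53 / 0.9929 = 99708.46
Insurance premium = 0.71% × 99708.46 = 707.93
Import duty = 99708.46 × 15% = 14956.27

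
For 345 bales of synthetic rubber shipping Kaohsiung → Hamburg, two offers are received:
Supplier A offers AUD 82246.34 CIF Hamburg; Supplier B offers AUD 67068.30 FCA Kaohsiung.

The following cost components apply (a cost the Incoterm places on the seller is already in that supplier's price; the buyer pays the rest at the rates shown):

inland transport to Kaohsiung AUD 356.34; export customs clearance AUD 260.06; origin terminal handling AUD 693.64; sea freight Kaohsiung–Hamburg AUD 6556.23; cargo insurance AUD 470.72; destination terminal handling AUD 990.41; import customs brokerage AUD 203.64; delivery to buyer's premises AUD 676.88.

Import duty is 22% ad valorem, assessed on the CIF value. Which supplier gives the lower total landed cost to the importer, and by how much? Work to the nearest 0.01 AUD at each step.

Supplier B is cheaper by AUD 9098.08

Supplier A (CIF):
The CIF price already equals the CIF value: 82246.34
Import duty = 82246.34 × 22% = 18094.19
Buyer bears (A): 990.41 + 203.64 + 676.88 = 1870.93
Landed cost (A) = invoice 82246.34 + 1870.93 + duty 18094.19 = 102211.46
Supplier B (FCA):
CIF value = FCA price + origin terminal + freight + insurance = 67068.30 + 693.64 + 6556.23 + 470.72 = 74788.89
Import duty = 74788.89 × 22% = 16453.56
Buyer bears (B): 693.64 + 6556.23 + 470.72 + 990.41 + 203.64 + 676.88 = 9591.52
Landed cost (B) = invoice 67068.30 + 9591.52 + duty 16453.56 = 93113.38
Difference = |102211.46 − 93113.38| = 9098.08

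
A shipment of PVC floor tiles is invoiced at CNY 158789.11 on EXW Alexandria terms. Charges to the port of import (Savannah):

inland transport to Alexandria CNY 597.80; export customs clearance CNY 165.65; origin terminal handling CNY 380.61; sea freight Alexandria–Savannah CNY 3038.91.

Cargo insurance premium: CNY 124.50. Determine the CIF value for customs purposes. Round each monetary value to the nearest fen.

CIF = EXW price + pre-shipment costs + freight + insurance
CIF = 158789.11 + 597.80 + 165.65 + 380.61 + 3038.91 + 124.50 = 163096.58

CIF value: CNY 163096.58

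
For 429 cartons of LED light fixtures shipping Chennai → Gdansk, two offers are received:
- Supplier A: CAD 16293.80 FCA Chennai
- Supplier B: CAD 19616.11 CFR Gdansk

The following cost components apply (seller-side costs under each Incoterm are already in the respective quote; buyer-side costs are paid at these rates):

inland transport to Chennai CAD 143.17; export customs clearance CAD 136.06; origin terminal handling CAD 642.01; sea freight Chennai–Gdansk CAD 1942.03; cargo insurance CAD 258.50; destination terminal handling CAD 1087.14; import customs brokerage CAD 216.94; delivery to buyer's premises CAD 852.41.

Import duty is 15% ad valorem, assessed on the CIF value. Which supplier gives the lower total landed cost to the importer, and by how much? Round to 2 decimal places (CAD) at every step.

Supplier A (FCA):
CIF value = FCA price + origin terminal + freight + insurance = 16293.80 + 642.01 + 1942.03 + 258.50 = 19136.34
Import duty = 19136.34 × 15% = 2870.45
Buyer bears (A): 642.01 + 1942.03 + 258.50 + 1087.14 + 216.94 + 852.41 = 4999.03
Landed cost (A) = invoice 16293.80 + 4999.03 + duty 2870.45 = 24163.28
Supplier B (CFR):
CIF value = CFR price + insurance = 19616.11 + 258.50 = 19874.61
Import duty = 19874.61 × 15% = 2981.19
Buyer bears (B): 258.50 + 1087.14 + 216.94 + 852.41 = 2414.99
Landed cost (B) = invoice 19616.11 + 2414.99 + duty 2981.19 = 25012.29
Difference = |24163.28 − 25012.29| = 849.01

Supplier A is cheaper by CAD 849.01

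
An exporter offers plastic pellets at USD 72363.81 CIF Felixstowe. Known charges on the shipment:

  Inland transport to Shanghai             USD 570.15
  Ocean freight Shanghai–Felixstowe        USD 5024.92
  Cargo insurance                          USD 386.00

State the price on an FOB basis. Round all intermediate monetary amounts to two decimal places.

FOB price: USD 66952.89

Not relevant to the conversion: inland to port — on the seller under both CIF and FOB; already in the CIF price and stays in the FOB price.
From CIF to FOB, the seller no longer bears: freight, insurance.
FOB price = 72363.81 − 5024.92 − 386.00 = 66952.89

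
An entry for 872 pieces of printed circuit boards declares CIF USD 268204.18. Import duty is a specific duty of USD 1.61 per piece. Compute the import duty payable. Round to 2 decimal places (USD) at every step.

Import duty: USD 1403.92

Import duty = 872 × 1.61 = 1403.92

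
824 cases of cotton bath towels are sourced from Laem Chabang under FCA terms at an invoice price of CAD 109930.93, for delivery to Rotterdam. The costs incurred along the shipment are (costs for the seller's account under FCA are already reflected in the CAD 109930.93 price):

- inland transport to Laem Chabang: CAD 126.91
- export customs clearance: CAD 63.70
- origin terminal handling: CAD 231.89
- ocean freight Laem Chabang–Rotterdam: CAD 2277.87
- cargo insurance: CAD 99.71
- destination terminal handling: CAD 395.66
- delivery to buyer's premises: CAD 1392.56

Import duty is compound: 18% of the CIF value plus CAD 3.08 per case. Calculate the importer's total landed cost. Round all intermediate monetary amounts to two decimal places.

FCA: the seller delivers export-cleared goods to the carrier; the buyer bears costs from that point.
Already in the invoice (seller's account under FCA): inland to port, export clearance — exclude.
CIF value = FCA price + origin terminal + freight + insurance = 109930.93 + 231.89 + 2277.87 + 99.71 = 112540.40
Ad valorem component: 112540.40 × 18% = 20257.27
Specific component: 824 × 3.08 = 2537.92
Import duty = 20257.27 + 2537.92 = 22795.19
Buyer bears: origin terminal 231.89 + freight 2277.87 + insurance 99.71 + destination terminal 395.66 + delivery 1392.56 + duty 22795.19 = 27192.88
Landed cost = invoice 109930.93 + 27192.88 = 137123.81

Total landed cost: CAD 137123.81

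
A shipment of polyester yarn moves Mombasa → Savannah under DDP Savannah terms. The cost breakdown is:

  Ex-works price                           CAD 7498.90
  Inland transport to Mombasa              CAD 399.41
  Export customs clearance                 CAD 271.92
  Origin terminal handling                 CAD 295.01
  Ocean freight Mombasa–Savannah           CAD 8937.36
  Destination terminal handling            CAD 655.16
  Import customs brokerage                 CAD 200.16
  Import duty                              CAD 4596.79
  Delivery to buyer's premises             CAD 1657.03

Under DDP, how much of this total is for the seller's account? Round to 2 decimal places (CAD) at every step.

DDP: the seller bears all costs including import duty.
Seller's account: goods 7498.90 + inland to port 399.41 + export clearance 271.92 + origin terminal 295.01 + freight 8937.36 + destination terminal 655.16 + brokerage 200.16 + duty 4596.79 + delivery 1657.03 = 24511.74
Buyer's account: 0.00

Seller's account: CAD 24511.74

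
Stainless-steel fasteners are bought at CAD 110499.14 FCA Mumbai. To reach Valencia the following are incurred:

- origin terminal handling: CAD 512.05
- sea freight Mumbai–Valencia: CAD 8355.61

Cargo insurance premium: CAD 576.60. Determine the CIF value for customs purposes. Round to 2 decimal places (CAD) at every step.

CIF = FCA price + pre-shipment costs + freight + insurance
CIF = 110499.14 + 512.05 + 8355.61 + 576.60 = 119943.40

CIF value: CAD 119943.40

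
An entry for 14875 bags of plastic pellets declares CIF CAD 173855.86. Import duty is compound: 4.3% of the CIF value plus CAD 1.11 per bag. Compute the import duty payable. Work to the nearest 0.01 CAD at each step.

Import duty: CAD 23987.05

Ad valorem component: 173855.86 × 4.3% = 7475.80
Specific component: 14875 × 1.11 = 16511.25
Import duty = 7475.80 + 16511.25 = 23987.05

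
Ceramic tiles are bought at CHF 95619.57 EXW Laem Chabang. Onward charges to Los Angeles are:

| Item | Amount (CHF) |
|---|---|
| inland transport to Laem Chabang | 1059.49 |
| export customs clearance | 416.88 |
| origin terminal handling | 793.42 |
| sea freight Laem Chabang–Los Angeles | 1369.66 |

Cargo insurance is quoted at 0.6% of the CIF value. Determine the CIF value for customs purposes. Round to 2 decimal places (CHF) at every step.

CIF value: CHF 99858.17

Let C be the CIF value. C = EXW price + pre-shipment costs + freight + 0.6% × C
C − 0.6% × C = 95619.57 + 1059.49 + 416.88 + 793.42 + 1369.66
0.994 × C = 99259.02
C = 99259.02 / 0.994 = 99858.17
Insurance premium = 0.6% × 99858.17 = 599.15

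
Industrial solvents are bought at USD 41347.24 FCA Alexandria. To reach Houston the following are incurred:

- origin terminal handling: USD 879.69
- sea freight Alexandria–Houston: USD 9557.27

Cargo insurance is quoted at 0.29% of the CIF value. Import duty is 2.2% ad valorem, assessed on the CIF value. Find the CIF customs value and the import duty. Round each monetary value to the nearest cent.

Let C be the CIF value. C = FCA price + pre-shipment costs + freight + 0.29% × C
C − 0.29% × C = 41347.24 + 879.69 + 9557.27
0.9971 × C = 51784.20
C = 51784.20 / 0.9971 = 51934.81
Insurance premium = 0.29% × 51934.81 = 150.61
Import duty = 51934.81 × 2.2% = 1142.57

CIF value: USD 51934.81; import duty: USD 1142.57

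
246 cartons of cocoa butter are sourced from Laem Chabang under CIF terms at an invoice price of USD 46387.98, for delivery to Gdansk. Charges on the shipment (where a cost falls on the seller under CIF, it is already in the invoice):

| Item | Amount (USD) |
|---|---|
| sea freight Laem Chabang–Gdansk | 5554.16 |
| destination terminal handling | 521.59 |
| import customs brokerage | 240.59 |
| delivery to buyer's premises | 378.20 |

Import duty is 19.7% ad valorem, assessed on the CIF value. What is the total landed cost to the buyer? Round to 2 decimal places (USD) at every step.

Total landed cost: USD 56666.79

CIF: the seller pays costs through ocean freight and marine insurance to the destination port.
Already in the invoice (seller's account under CIF): freight — exclude.
The CIF price already equals the CIF value: 46387.98
Import duty = 46387.98 × 19.7% = 9138.43
Buyer bears: destination terminal 521.59 + brokerage 240.59 + delivery 378.20 + duty 9138.43 = 10278.81
Landed cost = invoice 46387.98 + 10278.81 = 56666.79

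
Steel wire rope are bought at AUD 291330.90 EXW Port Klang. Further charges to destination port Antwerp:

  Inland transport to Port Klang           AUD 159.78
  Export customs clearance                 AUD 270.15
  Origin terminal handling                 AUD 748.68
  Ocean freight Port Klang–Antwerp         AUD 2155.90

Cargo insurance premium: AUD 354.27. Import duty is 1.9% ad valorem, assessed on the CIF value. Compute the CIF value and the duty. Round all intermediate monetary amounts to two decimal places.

CIF = EXW price + pre-shipment costs + freight + insurance
CIF = 291330.90 + 159.78 + 270.15 + 748.68 + 2155.90 + 354.27 = 295019.68
Import duty = 295019.68 × 1.9% = 5605.37

CIF value: AUD 295019.68; import duty: AUD 5605.37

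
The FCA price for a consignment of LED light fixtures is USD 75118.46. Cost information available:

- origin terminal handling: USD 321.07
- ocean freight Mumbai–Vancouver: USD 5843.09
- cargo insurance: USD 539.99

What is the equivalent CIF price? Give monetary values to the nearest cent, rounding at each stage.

From FCA to CIF, the seller additionally bears: origin terminal, freight, insurance.
CIF price = 75118.46 + 321.07 + 5843.09 + 539.99 = 81822.61

CIF price: USD 81822.61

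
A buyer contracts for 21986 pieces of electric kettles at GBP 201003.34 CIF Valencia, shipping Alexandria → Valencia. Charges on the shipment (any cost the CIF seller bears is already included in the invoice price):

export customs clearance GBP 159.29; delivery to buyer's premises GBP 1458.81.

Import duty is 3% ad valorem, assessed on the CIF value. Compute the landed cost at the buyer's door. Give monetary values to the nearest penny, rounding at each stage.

Total landed cost: GBP 208492.25

CIF: the seller pays costs through ocean freight and marine insurance to the destination port.
Already in the invoice (seller's account under CIF): export clearance — exclude.
The CIF price already equals the CIF value: 201003.34
Import duty = 201003.34 × 3% = 6030.10
Buyer bears: delivery 1458.81 + duty 6030.10 = 7488.91
Landed cost = invoice 201003.34 + 7488.91 = 208492.25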